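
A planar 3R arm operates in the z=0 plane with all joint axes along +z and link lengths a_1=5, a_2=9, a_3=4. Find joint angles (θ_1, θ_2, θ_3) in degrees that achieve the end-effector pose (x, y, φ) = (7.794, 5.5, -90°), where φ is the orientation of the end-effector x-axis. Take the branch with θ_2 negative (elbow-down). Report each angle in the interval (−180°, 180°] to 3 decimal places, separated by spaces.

90.003 -60.003 -120.000

wrist centre = target − a_3·(cos φ, sin φ) = (7.7940, 9.5000)
cos θ_2 = (150.9964−5²−9²)/(2·5·9) = 0.5000; θ_2 = -60.0026° (elbow-down)
β = atan2(9.5000,7.7940) = 50.6338°; ψ = atan2(-7.7944,9.4996) = -39.3688°
θ_1 = β − ψ = 90.0026°
θ_3 = φ − θ_1 − θ_2 = -120.0000° (wrapped to (-180°,180°])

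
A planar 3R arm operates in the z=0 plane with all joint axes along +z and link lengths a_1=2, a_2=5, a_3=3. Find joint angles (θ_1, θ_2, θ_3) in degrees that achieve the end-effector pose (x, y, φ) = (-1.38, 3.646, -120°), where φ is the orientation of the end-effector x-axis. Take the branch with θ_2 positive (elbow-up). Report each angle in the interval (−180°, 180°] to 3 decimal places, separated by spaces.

wrist centre = target − a_3·(cos φ, sin φ) = (0.1200, 6.2441)
cos θ_2 = (39.0029−2²−5²)/(2·2·5) = 0.5001; θ_2 = 59.9904° (elbow-up)
β = atan2(6.2441,0.1200) = 88.8990°; ψ = atan2(4.3297,4.5007) = 43.8905°
θ_1 = β − ψ = 45.0085°
θ_3 = φ − θ_1 − θ_2 = 135.0011° (wrapped to (-180°,180°])

45.008 59.990 135.001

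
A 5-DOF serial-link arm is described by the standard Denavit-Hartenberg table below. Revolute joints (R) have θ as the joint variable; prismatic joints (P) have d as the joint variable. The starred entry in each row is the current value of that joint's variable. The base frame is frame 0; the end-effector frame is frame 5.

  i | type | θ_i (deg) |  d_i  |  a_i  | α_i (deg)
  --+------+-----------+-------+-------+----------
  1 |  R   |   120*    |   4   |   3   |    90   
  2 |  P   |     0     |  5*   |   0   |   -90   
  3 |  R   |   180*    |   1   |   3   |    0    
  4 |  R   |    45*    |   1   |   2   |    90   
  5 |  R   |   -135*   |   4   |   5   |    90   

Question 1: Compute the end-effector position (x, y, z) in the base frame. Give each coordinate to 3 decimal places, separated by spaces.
1.812 -0.966 2.464

after link 1: o_1 = (-1.5000, 2.5981, 4.0000)
after link 2: o_2 = (2.8301, 5.0981, 4.0000)
after link 3: o_3 = (4.3301, 2.5000, 5.0000)
after link 4: o_4 = (6.2620, 1.9824, 6.0000)
after link 5: o_5 = (1.8116, -0.9663, 2.4645)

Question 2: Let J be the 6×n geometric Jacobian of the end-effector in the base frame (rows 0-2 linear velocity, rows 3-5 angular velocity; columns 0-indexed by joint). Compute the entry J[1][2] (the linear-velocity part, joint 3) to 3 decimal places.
-1.018

axis z_2 = (0.0000,0.0000,1.0000); lever o_n−o_2 = (-1.0185,-6.0644,-1.5355)
cross product → J_v[:, 2] = (6.0644,-1.0185,0.0000)
J_ω[:, 2] = z_2
entry J[1][2] = -1.0185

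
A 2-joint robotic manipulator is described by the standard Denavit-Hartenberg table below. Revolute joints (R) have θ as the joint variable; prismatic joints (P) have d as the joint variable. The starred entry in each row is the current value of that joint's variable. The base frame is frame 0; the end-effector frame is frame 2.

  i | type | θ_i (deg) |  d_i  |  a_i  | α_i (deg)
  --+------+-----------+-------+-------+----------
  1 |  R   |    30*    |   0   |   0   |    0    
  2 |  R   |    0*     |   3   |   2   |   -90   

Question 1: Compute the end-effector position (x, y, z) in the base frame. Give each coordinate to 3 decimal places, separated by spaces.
after link 1: o_1 = (0.0000, 0.0000, 0.0000)
after link 2: o_2 = (1.7321, 1.0000, 3.0000)

1.732 1.000 3.000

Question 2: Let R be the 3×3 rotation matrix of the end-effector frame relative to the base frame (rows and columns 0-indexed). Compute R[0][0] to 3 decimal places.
0.866

End-effector x-axis (col 0 of R) = (0.8660,0.5000,0.0000)
R[0][0] = 0.8660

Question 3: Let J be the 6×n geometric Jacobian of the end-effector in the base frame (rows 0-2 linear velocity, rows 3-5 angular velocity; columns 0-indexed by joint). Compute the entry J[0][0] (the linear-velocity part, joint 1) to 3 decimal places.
-1.000

axis z_0 = ẑ; lever o_n−o_0 = (1.7321,1.0000,3.0000)
cross product → J_v[:, 0] = (-1.0000,1.7321,0.0000)
J_ω[:, 0] = z_0
entry J[0][0] = -1.0000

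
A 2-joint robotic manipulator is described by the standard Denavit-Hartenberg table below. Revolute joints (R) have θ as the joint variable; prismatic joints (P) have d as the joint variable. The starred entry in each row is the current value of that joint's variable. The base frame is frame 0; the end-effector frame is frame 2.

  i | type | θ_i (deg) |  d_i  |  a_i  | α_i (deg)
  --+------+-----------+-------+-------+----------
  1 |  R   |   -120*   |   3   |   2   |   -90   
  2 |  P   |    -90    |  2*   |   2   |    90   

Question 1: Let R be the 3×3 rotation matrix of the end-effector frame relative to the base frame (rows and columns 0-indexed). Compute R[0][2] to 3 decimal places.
0.500

End-effector z-axis (col 2 of R) = (0.5000,0.8660,0.0000)
R[0][2] = 0.5000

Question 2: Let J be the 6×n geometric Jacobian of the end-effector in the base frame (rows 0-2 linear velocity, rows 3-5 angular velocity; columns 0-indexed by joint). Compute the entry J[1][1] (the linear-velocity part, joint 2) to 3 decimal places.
prismatic axis z_1 = (0.8660,-0.5000,0.0000)
J_v[:, 1] = z_1; J_ω[:, 1] = (0,0,0)
entry J[1][1] = -0.5000

-0.500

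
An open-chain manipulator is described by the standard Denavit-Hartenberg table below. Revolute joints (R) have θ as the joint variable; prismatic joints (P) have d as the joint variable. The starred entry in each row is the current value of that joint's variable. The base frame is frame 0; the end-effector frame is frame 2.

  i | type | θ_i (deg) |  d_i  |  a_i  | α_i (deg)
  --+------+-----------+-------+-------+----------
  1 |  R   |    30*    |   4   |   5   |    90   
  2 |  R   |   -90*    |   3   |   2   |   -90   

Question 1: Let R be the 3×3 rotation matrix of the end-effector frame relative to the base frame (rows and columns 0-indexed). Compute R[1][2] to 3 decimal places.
End-effector z-axis (col 2 of R) = (0.8660,0.5000,0.0000)
R[1][2] = 0.5000

0.500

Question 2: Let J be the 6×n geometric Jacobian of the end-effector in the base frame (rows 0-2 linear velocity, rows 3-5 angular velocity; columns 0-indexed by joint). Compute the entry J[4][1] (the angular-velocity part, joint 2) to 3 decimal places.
-0.866

axis z_1 = (0.5000,-0.8660,0.0000); lever o_n−o_1 = (1.5000,-2.5981,-2.0000)
cross product → J_v[:, 1] = (1.7321,1.0000,0.0000)
J_ω[:, 1] = z_1
entry J[4][1] = -0.8660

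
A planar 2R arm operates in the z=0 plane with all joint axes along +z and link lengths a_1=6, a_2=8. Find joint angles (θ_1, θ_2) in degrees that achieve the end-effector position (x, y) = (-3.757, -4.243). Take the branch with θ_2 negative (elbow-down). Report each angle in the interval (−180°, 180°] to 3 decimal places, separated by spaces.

cos θ_2 = (32.1181−6²−8²)/(2·6·8) = -0.7071; θ_2 = -134.9997° (elbow-down)
β = atan2(-4.2430,-3.7570) = -131.5236°; ψ = atan2(-5.6569,0.3432) = -86.5284°
θ_1 = β − ψ = -44.9951°

-44.995 -135.000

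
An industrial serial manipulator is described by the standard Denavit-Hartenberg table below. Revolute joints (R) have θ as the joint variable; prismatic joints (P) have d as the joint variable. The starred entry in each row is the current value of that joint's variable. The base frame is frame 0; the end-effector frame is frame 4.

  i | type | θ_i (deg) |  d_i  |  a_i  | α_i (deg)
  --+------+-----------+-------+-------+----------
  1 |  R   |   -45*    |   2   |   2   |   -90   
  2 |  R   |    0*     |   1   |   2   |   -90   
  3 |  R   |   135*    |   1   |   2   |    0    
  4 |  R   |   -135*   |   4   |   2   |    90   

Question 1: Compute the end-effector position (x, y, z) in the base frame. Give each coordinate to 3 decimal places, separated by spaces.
2.950 -3.536 -3.000

after link 1: o_1 = (1.4142, -1.4142, 2.0000)
after link 2: o_2 = (3.5355, -2.1213, 2.0000)
after link 3: o_3 = (1.5355, -2.1213, 1.0000)
after link 4: o_4 = (2.9497, -3.5355, -3.0000)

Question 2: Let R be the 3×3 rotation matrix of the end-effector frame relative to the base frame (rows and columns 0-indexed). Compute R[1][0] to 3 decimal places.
-0.707

End-effector x-axis (col 0 of R) = (0.7071,-0.7071,0.0000)
R[1][0] = -0.7071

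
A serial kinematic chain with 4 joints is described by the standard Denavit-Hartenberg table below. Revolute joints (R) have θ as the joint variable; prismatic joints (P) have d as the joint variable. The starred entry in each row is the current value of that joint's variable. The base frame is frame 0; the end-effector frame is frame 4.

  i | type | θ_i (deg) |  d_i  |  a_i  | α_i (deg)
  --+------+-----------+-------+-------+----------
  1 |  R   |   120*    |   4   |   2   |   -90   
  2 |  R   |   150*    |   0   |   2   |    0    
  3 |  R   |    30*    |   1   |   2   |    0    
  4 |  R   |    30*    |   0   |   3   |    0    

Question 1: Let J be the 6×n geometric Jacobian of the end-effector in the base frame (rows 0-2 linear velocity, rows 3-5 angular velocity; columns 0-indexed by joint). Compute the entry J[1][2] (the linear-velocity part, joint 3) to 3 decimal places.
axis z_2 = (-0.8660,-0.5000,0.0000); lever o_n−o_2 = (1.4330,-4.4821,1.5000)
cross product → J_v[:, 2] = (-0.7500,1.2990,4.5981)
J_ω[:, 2] = z_2
entry J[1][2] = 1.2990

1.299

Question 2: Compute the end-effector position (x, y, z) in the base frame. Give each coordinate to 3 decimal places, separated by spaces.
after link 1: o_1 = (-1.0000, 1.7321, 4.0000)
after link 2: o_2 = (-0.1340, 0.2321, 3.0000)
after link 3: o_3 = (-0.0000, -2.0000, 3.0000)
after link 4: o_4 = (1.2990, -4.2500, 4.5000)

1.299 -4.250 4.500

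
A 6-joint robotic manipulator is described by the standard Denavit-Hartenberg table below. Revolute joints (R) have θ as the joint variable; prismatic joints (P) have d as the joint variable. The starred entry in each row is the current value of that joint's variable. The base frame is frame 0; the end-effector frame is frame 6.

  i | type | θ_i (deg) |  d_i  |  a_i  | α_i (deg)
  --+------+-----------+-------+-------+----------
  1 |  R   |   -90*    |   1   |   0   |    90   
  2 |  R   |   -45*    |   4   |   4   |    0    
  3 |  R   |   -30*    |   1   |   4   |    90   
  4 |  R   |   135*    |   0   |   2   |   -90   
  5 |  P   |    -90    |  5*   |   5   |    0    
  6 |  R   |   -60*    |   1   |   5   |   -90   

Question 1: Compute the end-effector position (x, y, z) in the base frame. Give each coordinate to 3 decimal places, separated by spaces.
0.890 4.052 -5.127

after link 1: o_1 = (0.0000, 0.0000, 1.0000)
after link 2: o_2 = (-4.0000, -2.8284, -1.8284)
after link 3: o_3 = (-5.0000, -3.8637, -5.6921)
after link 4: o_4 = (-6.4142, -3.4977, -4.3261)
after link 5: o_5 = (-2.8787, 2.2470, -2.2051)
after link 6: o_6 = (0.8903, 4.0524, -5.1267)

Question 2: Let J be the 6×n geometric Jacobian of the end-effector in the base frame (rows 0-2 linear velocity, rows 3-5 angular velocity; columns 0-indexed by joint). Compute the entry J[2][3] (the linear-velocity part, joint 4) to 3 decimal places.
-5.690

axis z_3 = (-0.0000,0.9659,-0.2588); lever o_n−o_3 = (5.8903,7.9161,0.5654)
cross product → J_v[:, 3] = (2.5950,-1.5245,-5.6896)
J_ω[:, 3] = z_3
entry J[2][3] = -5.6896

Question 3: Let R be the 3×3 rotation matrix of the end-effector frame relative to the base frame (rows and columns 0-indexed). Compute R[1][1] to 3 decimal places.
End-effector y-axis (col 1 of R) = (-0.7071,-0.1830,-0.6830)
R[1][1] = -0.1830

-0.183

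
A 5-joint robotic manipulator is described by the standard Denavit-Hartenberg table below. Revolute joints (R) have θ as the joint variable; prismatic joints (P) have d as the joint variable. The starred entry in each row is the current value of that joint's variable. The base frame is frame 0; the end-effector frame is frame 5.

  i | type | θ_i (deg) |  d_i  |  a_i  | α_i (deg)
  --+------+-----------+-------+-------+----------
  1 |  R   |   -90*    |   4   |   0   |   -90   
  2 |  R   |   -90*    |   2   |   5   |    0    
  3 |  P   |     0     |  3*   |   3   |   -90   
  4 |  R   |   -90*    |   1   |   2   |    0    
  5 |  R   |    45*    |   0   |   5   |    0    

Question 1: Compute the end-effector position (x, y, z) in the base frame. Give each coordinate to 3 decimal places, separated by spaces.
after link 1: o_1 = (0.0000, 0.0000, 4.0000)
after link 2: o_2 = (2.0000, -0.0000, 9.0000)
after link 3: o_3 = (5.0000, -0.0000, 12.0000)
after link 4: o_4 = (7.0000, -1.0000, 12.0000)
after link 5: o_5 = (10.5355, -1.0000, 15.5355)

10.536 -1.000 15.536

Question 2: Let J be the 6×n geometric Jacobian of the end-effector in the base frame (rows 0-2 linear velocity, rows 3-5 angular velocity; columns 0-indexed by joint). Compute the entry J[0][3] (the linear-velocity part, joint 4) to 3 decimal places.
axis z_3 = (0.0000,-1.0000,-0.0000); lever o_n−o_3 = (5.5355,-1.0000,3.5355)
cross product → J_v[:, 3] = (-3.5355,-0.0000,5.5355)
J_ω[:, 3] = z_3
entry J[0][3] = -3.5355

-3.536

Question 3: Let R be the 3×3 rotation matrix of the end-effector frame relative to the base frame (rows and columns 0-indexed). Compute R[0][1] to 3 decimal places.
-0.707

End-effector y-axis (col 1 of R) = (-0.7071,-0.0000,0.7071)
R[0][1] = -0.7071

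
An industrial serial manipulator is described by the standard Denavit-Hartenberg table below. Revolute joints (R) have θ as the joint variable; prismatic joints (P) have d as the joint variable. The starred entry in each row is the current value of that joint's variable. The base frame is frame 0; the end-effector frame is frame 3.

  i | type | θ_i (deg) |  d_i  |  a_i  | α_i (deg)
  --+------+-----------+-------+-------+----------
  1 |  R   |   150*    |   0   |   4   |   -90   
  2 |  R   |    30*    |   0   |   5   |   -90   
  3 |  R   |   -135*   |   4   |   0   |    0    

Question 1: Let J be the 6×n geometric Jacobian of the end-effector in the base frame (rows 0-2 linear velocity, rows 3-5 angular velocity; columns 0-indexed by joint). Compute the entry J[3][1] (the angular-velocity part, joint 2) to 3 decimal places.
-0.500

axis z_1 = (-0.5000,-0.8660,0.0000); lever o_n−o_1 = (-2.0179,1.1651,-5.9641)
cross product → J_v[:, 1] = (5.1651,-2.9821,-2.3301)
J_ω[:, 1] = z_1
entry J[3][1] = -0.5000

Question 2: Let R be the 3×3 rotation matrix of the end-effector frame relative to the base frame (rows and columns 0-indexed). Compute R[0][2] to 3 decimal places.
End-effector z-axis (col 2 of R) = (0.4330,-0.2500,-0.8660)
R[0][2] = 0.4330

0.433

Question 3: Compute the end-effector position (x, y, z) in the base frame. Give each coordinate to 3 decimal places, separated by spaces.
after link 1: o_1 = (-3.4641, 2.0000, 0.0000)
after link 2: o_2 = (-7.2141, 4.1651, -2.5000)
after link 3: o_3 = (-5.4821, 3.1651, -5.9641)

-5.482 3.165 -5.964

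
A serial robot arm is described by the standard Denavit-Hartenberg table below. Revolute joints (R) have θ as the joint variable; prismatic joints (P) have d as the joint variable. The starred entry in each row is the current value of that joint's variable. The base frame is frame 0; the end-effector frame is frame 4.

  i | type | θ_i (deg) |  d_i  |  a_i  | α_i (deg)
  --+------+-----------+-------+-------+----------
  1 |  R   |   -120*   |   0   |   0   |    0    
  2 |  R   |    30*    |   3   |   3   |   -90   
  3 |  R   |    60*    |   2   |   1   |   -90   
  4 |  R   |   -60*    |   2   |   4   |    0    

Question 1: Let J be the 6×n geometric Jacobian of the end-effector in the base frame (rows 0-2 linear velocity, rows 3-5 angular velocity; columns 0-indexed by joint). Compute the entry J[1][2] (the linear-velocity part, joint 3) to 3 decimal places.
3.598

axis z_2 = (1.0000,0.0000,0.0000); lever o_n−o_2 = (5.4641,0.2321,-3.5981)
cross product → J_v[:, 2] = (-0.0000,3.5981,0.2321)
J_ω[:, 2] = z_2
entry J[1][2] = 3.5981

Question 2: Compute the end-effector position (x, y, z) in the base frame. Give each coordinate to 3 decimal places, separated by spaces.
after link 1: o_1 = (0.0000, 0.0000, 0.0000)
after link 2: o_2 = (0.0000, -3.0000, 3.0000)
after link 3: o_3 = (2.0000, -3.5000, 2.1340)
after link 4: o_4 = (5.4641, -2.7679, -0.5981)

5.464 -2.768 -0.598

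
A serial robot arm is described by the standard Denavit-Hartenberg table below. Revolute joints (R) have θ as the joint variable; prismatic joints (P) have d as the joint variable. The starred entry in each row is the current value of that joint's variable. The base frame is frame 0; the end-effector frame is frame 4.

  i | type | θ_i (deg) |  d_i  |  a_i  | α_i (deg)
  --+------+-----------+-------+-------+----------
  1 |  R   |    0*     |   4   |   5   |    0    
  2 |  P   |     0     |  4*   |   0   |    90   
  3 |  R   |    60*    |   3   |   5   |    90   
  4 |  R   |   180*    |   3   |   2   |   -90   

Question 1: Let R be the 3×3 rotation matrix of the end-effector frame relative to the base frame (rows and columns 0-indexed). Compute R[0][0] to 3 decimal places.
End-effector x-axis (col 0 of R) = (-0.5000,-0.0000,-0.8660)
R[0][0] = -0.5000

-0.500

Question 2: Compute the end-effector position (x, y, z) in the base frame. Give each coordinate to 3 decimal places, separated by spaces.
after link 1: o_1 = (5.0000, 0.0000, 4.0000)
after link 2: o_2 = (5.0000, 0.0000, 8.0000)
after link 3: o_3 = (7.5000, -3.0000, 12.3301)
after link 4: o_4 = (9.0981, -3.0000, 9.0981)

9.098 -3.000 9.098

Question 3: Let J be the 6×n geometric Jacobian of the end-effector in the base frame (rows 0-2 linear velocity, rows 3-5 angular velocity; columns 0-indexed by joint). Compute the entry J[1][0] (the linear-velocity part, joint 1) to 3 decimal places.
axis z_0 = ẑ; lever o_n−o_0 = (9.0981,-3.0000,9.0981)
cross product → J_v[:, 0] = (3.0000,9.0981,-0.0000)
J_ω[:, 0] = z_0
entry J[1][0] = 9.0981

9.098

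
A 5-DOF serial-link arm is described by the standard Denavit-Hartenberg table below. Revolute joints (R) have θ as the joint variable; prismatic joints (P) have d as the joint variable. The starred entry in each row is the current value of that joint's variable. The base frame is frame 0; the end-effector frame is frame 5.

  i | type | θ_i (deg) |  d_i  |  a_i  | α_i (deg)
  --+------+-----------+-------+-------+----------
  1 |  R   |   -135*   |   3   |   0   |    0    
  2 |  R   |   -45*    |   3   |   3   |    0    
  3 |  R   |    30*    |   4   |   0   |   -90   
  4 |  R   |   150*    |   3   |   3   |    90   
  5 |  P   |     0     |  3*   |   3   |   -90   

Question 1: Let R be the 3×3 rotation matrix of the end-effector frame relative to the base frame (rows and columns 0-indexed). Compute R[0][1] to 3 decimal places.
End-effector y-axis (col 1 of R) = (0.4330,0.2500,0.8660)
R[0][1] = 0.4330

0.433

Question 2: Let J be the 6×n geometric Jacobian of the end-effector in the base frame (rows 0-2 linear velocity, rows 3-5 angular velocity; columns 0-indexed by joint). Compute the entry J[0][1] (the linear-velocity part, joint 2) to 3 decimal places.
0.750

axis z_1 = (0.0000,0.0000,1.0000); lever o_n−o_1 = (1.7010,-0.7500,1.4019)
cross product → J_v[:, 1] = (0.7500,1.7010,-0.0000)
J_ω[:, 1] = z_1
entry J[0][1] = 0.7500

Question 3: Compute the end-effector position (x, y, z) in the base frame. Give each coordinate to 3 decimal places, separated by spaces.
1.701 -0.750 4.402

after link 1: o_1 = (0.0000, 0.0000, 3.0000)
after link 2: o_2 = (-3.0000, -0.0000, 6.0000)
after link 3: o_3 = (-3.0000, -0.0000, 10.0000)
after link 4: o_4 = (0.7500, -1.2990, 8.5000)
after link 5: o_5 = (1.7010, -0.7500, 4.4019)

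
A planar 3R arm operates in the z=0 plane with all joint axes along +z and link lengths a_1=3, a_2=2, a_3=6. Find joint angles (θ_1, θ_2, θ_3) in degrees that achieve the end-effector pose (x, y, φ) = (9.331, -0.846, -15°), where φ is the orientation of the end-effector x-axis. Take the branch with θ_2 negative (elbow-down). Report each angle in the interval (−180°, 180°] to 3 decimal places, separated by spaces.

44.999 -90.004 30.006

wrist centre = target − a_3·(cos φ, sin φ) = (3.5354, 0.7069)
cos θ_2 = (12.9991−3²−2²)/(2·3·2) = -0.0001; θ_2 = -90.0043° (elbow-down)
β = atan2(0.7069,3.5354) = 11.3072°; ψ = atan2(-2.0000,2.9998) = -33.6914°
θ_1 = β − ψ = 44.9986°
θ_3 = φ − θ_1 − θ_2 = 30.0057° (wrapped to (-180°,180°])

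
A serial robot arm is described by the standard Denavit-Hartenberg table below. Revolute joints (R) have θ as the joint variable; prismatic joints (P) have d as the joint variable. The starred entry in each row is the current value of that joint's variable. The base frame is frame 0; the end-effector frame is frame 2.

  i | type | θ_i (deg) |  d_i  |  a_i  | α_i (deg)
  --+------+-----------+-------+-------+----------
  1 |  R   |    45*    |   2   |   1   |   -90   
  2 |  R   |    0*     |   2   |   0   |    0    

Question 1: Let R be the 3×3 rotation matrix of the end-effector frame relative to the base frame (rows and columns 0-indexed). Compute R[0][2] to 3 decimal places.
-0.707

End-effector z-axis (col 2 of R) = (-0.7071,0.7071,0.0000)
R[0][2] = -0.7071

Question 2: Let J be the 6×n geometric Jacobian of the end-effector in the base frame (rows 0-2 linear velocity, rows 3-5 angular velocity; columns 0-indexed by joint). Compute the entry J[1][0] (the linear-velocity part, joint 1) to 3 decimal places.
-0.707

axis z_0 = ẑ; lever o_n−o_0 = (-0.7071,2.1213,2.0000)
cross product → J_v[:, 0] = (-2.1213,-0.7071,0.0000)
J_ω[:, 0] = z_0
entry J[1][0] = -0.7071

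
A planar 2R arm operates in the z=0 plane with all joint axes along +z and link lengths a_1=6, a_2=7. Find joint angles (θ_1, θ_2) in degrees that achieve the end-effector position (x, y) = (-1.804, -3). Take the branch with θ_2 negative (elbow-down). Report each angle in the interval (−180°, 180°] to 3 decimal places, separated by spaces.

-30.003 -149.999

cos θ_2 = (12.2544−6²−7²)/(2·6·7) = -0.8660; θ_2 = -149.9992° (elbow-down)
β = atan2(-3.0000,-1.8040) = -121.0199°; ψ = atan2(-3.5001,-0.0621) = -91.0170°
θ_1 = β − ψ = -30.0029°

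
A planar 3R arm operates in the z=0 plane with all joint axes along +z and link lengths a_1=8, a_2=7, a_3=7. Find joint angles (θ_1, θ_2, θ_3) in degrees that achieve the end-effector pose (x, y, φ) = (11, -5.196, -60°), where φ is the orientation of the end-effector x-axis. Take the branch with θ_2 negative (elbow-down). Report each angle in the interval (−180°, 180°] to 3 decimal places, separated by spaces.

60.001 -120.000 -0.001

wrist centre = target − a_3·(cos φ, sin φ) = (7.5000, 0.8662)
cos θ_2 = (57.0003−8²−7²)/(2·8·7) = -0.5000; θ_2 = -119.9998° (elbow-down)
β = atan2(0.8662,7.5000) = 6.5879°; ψ = atan2(-6.0622,4.5000) = -53.4132°
θ_1 = β − ψ = 60.0011°
θ_3 = φ − θ_1 − θ_2 = -0.0012° (wrapped to (-180°,180°])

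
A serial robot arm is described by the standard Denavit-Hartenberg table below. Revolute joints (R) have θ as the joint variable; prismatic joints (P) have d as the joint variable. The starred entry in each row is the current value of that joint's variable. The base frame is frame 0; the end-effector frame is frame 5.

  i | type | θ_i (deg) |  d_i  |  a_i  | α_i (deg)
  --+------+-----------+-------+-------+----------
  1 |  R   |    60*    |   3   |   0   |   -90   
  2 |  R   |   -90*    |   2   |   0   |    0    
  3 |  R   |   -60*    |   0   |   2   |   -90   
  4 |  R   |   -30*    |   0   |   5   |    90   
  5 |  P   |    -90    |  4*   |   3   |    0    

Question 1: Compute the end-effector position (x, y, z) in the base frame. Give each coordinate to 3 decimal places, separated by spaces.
-9.522 -0.565 2.567

after link 1: o_1 = (0.0000, 0.0000, 3.0000)
after link 2: o_2 = (-1.7321, 1.0000, 3.0000)
after link 3: o_3 = (-2.5981, -0.5000, 4.0000)
after link 4: o_4 = (-6.6381, -2.4976, 6.1651)
after link 5: o_5 = (-9.5221, -0.5646, 2.5670)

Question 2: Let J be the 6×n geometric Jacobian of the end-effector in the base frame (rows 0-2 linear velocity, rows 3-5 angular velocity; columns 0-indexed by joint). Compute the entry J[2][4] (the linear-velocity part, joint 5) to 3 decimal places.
prismatic axis z_4 = (-0.5335,0.8080,-0.2500)
J_v[:, 4] = z_4; J_ω[:, 4] = (0,0,0)
entry J[2][4] = -0.2500

-0.250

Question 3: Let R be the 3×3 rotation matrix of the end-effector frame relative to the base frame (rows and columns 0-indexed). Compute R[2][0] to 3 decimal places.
End-effector x-axis (col 0 of R) = (-0.2500,-0.4330,-0.8660)
R[2][0] = -0.8660

-0.866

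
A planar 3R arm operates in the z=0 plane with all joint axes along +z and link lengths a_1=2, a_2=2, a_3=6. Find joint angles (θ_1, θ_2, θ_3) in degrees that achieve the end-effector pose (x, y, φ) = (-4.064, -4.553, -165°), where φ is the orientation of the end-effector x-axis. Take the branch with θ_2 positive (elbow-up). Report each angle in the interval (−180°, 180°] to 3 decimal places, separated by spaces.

-90.013 60.010 -134.997

wrist centre = target − a_3·(cos φ, sin φ) = (1.7316, -3.0001)
cos θ_2 = (11.9988−2²−2²)/(2·2·2) = 0.4998; θ_2 = 60.0099° (elbow-up)
β = atan2(-3.0001,1.7316) = -60.0078°; ψ = atan2(1.7322,2.9997) = 30.0050°
θ_1 = β − ψ = -90.0128°
θ_3 = φ − θ_1 − θ_2 = -134.9972° (wrapped to (-180°,180°])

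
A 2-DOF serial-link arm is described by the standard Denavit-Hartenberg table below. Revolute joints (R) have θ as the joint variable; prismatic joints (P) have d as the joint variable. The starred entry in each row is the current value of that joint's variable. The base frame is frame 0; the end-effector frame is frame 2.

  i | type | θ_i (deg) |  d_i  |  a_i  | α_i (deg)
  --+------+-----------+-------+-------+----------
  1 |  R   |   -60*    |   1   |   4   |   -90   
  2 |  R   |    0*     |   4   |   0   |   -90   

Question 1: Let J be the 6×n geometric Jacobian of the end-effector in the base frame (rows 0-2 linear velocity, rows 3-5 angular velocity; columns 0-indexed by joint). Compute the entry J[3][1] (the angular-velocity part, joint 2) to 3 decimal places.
0.866

axis z_1 = (0.8660,0.5000,0.0000); lever o_n−o_1 = (3.4641,2.0000,0.0000)
cross product → J_v[:, 1] = (-0.0000,0.0000,-0.0000)
J_ω[:, 1] = z_1
entry J[3][1] = 0.8660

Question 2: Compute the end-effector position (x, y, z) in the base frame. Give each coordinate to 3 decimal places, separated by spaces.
after link 1: o_1 = (2.0000, -3.4641, 1.0000)
after link 2: o_2 = (5.4641, -1.4641, 1.0000)

5.464 -1.464 1.000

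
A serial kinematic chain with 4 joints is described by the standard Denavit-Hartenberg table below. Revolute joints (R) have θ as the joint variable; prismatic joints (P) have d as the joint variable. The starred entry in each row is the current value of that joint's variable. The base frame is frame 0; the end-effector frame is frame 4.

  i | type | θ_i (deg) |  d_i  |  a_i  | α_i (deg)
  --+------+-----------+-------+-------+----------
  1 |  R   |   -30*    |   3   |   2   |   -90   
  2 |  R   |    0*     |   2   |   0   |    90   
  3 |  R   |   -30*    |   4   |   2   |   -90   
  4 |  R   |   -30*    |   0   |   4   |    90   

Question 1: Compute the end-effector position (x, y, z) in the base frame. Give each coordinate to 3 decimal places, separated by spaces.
after link 1: o_1 = (1.7321, -1.0000, 3.0000)
after link 2: o_2 = (2.7321, 0.7321, 3.0000)
after link 3: o_3 = (3.7321, -1.0000, 7.0000)
after link 4: o_4 = (5.4641, -4.0000, 9.0000)

5.464 -4.000 9.000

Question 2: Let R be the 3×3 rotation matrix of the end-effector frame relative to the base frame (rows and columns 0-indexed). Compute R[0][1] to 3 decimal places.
End-effector y-axis (col 1 of R) = (0.8660,0.5000,0.0000)
R[0][1] = 0.8660

0.866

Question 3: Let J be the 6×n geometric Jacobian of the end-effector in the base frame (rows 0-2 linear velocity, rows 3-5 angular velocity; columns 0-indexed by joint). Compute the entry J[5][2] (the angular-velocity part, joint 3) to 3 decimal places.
axis z_2 = (0.0000,0.0000,1.0000); lever o_n−o_2 = (2.7321,-4.7321,6.0000)
cross product → J_v[:, 2] = (4.7321,2.7321,-0.0000)
J_ω[:, 2] = z_2
entry J[5][2] = 1.0000

1.000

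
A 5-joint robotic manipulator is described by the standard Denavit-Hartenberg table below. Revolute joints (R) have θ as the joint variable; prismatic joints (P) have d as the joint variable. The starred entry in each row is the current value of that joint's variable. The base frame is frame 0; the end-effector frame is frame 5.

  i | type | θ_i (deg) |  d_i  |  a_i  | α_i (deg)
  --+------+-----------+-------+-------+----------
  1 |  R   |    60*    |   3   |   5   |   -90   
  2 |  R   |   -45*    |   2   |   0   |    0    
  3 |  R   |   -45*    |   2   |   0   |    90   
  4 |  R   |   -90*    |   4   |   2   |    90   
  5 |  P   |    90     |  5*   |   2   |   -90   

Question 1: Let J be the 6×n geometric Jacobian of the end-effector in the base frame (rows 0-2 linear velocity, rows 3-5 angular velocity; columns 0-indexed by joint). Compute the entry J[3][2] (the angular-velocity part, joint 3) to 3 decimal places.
axis z_2 = (-0.8660,0.5000,0.0000); lever o_n−o_2 = (-3.0000,-5.1962,-5.0000)
cross product → J_v[:, 2] = (-2.5000,-4.3301,6.0000)
J_ω[:, 2] = z_2
entry J[3][2] = -0.8660

-0.866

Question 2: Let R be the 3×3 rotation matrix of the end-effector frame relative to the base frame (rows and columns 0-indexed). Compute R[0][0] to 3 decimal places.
End-effector x-axis (col 0 of R) = (-0.5000,-0.8660,0.0000)
R[0][0] = -0.5000

-0.500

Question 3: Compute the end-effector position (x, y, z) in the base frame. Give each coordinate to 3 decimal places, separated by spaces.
-2.232 0.134 -2.000

after link 1: o_1 = (2.5000, 4.3301, 3.0000)
after link 2: o_2 = (0.7679, 5.3301, 3.0000)
after link 3: o_3 = (-0.9641, 6.3301, 3.0000)
after link 4: o_4 = (-1.2321, 1.8660, 3.0000)
after link 5: o_5 = (-2.2321, 0.1340, -2.0000)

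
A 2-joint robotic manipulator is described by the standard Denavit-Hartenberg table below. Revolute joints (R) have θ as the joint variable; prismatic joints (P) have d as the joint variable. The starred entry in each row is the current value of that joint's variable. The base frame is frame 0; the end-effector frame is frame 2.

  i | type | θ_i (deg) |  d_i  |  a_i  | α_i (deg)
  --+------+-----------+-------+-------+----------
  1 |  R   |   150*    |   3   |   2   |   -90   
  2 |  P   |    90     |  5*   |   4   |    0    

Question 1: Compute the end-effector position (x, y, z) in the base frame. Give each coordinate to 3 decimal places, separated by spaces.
-4.232 -3.330 -1.000

after link 1: o_1 = (-1.7321, 1.0000, 3.0000)
after link 2: o_2 = (-4.2321, -3.3301, -1.0000)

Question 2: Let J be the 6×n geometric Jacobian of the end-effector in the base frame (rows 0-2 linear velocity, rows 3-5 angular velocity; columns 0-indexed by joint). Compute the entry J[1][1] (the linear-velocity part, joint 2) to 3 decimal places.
prismatic axis z_1 = (-0.5000,-0.8660,0.0000)
J_v[:, 1] = z_1; J_ω[:, 1] = (0,0,0)
entry J[1][1] = -0.8660

-0.866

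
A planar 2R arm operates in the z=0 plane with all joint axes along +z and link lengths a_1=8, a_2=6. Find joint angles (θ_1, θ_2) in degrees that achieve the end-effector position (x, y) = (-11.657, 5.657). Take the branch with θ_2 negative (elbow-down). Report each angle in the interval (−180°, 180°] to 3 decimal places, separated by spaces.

173.225 -44.996

cos θ_2 = (167.8873−8²−6²)/(2·8·6) = 0.7072; θ_2 = -44.9957° (elbow-down)
β = atan2(5.6570,-11.6570) = 154.1133°; ψ = atan2(-4.2423,12.2430) = -19.1118°
θ_1 = β − ψ = 173.2251°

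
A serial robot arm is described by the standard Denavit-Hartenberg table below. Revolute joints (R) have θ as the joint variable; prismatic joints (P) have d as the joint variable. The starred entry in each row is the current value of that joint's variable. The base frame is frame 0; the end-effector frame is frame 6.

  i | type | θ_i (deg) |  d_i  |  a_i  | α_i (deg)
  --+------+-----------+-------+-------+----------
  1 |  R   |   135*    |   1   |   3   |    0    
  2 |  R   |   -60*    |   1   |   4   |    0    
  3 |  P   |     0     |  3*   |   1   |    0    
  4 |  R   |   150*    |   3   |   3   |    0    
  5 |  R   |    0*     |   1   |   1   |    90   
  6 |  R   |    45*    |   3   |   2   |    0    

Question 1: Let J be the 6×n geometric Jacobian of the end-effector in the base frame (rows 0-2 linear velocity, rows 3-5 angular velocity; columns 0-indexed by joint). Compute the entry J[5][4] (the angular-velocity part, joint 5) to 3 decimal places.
axis z_4 = (0.0000,0.0000,1.0000); lever o_n−o_4 = (-3.8284,0.4142,2.4142)
cross product → J_v[:, 4] = (-0.4142,-3.8284,0.0000)
J_ω[:, 4] = z_4
entry J[5][4] = 1.0000

1.000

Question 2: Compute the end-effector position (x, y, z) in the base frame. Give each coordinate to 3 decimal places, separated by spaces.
after link 1: o_1 = (-2.1213, 2.1213, 1.0000)
after link 2: o_2 = (-1.0860, 5.9850, 2.0000)
after link 3: o_3 = (-0.8272, 6.9509, 5.0000)
after link 4: o_4 = (-2.9485, 4.8296, 8.0000)
after link 5: o_5 = (-3.6557, 4.1225, 9.0000)
after link 6: o_6 = (-6.7770, 5.2438, 10.4142)

-6.777 5.244 10.414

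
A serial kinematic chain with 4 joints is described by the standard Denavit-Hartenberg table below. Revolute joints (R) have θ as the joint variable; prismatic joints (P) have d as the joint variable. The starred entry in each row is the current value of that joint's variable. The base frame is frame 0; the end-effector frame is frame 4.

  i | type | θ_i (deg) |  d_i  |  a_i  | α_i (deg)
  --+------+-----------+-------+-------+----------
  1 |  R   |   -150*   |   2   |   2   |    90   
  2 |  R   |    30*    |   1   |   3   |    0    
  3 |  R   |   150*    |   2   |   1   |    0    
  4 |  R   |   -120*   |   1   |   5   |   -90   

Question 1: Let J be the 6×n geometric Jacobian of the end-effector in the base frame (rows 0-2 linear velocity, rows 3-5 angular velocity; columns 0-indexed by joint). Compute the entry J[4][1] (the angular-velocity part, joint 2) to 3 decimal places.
axis z_1 = (-0.5000,0.8660,0.0000); lever o_n−o_1 = (-5.5490,1.4151,5.8301)
cross product → J_v[:, 1] = (5.0490,2.9151,4.0981)
J_ω[:, 1] = z_1
entry J[4][1] = 0.8660

0.866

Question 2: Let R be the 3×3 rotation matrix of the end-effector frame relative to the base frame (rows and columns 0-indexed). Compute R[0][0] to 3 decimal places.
End-effector x-axis (col 0 of R) = (-0.4330,-0.2500,0.8660)
R[0][0] = -0.4330

-0.433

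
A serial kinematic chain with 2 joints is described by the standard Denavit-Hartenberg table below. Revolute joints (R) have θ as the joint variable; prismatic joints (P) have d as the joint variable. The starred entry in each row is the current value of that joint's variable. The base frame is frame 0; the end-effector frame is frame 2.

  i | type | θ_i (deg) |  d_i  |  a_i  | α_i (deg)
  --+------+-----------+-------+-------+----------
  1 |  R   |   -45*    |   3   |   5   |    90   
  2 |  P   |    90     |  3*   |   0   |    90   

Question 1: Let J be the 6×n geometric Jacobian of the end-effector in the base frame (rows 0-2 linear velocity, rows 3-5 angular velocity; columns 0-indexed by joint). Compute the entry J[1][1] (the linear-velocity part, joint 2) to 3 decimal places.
prismatic axis z_1 = (-0.7071,-0.7071,0.0000)
J_v[:, 1] = z_1; J_ω[:, 1] = (0,0,0)
entry J[1][1] = -0.7071

-0.707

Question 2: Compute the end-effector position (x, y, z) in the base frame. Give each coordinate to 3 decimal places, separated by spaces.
after link 1: o_1 = (3.5355, -3.5355, 3.0000)
after link 2: o_2 = (1.4142, -5.6569, 3.0000)

1.414 -5.657 3.000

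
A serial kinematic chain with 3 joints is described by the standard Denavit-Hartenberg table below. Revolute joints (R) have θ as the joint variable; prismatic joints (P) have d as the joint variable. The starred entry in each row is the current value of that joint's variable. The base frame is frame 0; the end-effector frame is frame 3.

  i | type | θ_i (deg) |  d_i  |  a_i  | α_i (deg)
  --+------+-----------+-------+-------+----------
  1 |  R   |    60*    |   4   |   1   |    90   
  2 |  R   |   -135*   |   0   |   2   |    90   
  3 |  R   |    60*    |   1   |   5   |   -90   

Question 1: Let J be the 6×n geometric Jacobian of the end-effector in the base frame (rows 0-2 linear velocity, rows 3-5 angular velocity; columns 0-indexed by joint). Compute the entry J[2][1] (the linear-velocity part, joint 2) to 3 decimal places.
-3.889

axis z_1 = (0.8660,-0.5000,0.0000); lever o_n−o_1 = (1.8055,-5.5331,-2.4749)
cross product → J_v[:, 1] = (1.2374,2.1433,-3.8891)
J_ω[:, 1] = z_1
entry J[2][1] = -3.8891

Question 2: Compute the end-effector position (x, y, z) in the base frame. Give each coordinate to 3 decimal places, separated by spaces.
after link 1: o_1 = (0.5000, 0.8660, 4.0000)
after link 2: o_2 = (-0.2071, -0.3587, 2.5858)
after link 3: o_3 = (2.3055, -4.6671, 1.5251)

2.305 -4.667 1.525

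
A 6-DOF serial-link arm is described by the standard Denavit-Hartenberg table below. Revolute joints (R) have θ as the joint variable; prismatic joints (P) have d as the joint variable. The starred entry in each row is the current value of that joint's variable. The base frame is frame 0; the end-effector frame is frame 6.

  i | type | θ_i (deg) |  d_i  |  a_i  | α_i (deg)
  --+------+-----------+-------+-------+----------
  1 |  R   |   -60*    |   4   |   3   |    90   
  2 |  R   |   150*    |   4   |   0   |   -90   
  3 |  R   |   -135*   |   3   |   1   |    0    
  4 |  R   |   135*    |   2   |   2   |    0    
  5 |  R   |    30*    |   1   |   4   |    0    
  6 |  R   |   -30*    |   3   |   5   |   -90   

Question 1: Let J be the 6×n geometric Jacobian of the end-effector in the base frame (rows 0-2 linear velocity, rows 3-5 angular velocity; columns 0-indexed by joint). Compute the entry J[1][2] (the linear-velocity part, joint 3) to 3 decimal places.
axis z_2 = (-0.2500,0.4330,-0.8660); lever o_n−o_2 = (-5.3552,11.8613,-2.9157)
cross product → J_v[:, 2] = (9.0096,3.9088,-0.6464)
J_ω[:, 2] = z_2
entry J[1][2] = 3.9088

3.909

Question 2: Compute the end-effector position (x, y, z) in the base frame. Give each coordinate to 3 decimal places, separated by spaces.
after link 1: o_1 = (1.5000, -2.5981, 4.0000)
after link 2: o_2 = (-1.9641, -4.5981, 4.0000)
after link 3: o_3 = (-3.0203, -4.1829, 1.0484)
after link 4: o_4 = (-4.3863, -1.8169, 0.3163)
after link 5: o_5 = (-4.4043, 2.2142, 1.1823)
after link 6: o_6 = (-7.3193, 7.2632, 1.0843)

-7.319 7.263 1.084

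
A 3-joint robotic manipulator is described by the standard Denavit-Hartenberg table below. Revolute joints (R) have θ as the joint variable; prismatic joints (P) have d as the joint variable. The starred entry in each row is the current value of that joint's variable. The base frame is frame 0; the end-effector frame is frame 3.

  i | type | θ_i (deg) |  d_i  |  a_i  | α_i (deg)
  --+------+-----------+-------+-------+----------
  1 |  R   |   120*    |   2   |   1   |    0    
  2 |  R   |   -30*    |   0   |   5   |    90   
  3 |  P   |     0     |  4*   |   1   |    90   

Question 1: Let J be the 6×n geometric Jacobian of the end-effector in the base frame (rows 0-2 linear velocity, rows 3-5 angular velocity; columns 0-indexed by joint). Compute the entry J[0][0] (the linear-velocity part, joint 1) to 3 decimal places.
axis z_0 = ẑ; lever o_n−o_0 = (3.5000,6.8660,2.0000)
cross product → J_v[:, 0] = (-6.8660,3.5000,0.0000)
J_ω[:, 0] = z_0
entry J[0][0] = -6.8660

-6.866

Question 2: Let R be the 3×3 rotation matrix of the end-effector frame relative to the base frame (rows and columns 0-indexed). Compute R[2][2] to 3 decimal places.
-1.000

End-effector z-axis (col 2 of R) = (0.0000,-0.0000,-1.0000)
R[2][2] = -1.0000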